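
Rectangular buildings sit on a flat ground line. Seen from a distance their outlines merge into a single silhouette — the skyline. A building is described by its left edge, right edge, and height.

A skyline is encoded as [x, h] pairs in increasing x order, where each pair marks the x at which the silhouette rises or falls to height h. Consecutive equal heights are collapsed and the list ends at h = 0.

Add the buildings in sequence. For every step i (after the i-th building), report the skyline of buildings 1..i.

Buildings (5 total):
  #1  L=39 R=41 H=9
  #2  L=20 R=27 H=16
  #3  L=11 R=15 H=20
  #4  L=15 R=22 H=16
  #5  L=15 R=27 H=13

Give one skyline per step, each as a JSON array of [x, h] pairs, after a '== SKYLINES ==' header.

== SKYLINES ==
[[39,9],[41,0]]
[[20,16],[27,0],[39,9],[41,0]]
[[11,20],[15,0],[20,16],[27,0],[39,9],[41,0]]
[[11,20],[15,16],[27,0],[39,9],[41,0]]
[[11,20],[15,16],[27,0],[39,9],[41,0]]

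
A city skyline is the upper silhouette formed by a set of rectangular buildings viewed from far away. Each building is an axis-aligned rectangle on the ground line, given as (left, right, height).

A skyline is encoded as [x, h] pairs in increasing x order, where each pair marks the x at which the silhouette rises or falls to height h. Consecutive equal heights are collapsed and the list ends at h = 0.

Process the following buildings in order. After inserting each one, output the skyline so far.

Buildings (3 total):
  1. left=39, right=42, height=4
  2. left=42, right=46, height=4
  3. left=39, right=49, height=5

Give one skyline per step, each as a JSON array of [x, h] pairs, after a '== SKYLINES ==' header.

== SKYLINES ==
[[39,4],[42,0]]
[[39,4],[46,0]]
[[39,5],[49,0]]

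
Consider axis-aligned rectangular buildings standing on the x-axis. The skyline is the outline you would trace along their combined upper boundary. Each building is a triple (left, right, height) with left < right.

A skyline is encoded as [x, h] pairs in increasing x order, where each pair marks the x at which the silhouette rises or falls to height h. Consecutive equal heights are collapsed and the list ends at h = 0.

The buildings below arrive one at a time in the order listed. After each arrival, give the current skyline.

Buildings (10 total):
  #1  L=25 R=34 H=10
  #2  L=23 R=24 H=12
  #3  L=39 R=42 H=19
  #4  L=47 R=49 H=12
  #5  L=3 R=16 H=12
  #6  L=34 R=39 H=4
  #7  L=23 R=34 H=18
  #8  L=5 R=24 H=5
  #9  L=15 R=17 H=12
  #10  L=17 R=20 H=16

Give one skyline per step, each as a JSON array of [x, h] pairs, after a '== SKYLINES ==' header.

== SKYLINES ==
[[25,10],[34,0]]
[[23,12],[24,0],[25,10],[34,0]]
[[23,12],[24,0],[25,10],[34,0],[39,19],[42,0]]
[[23,12],[24,0],[25,10],[34,0],[39,19],[42,0],[47,12],[49,0]]
[[3,12],[16,0],[23,12],[24,0],[25,10],[34,0],[39,19],[42,0],[47,12],[49,0]]
[[3,12],[16,0],[23,12],[24,0],[25,10],[34,4],[39,19],[42,0],[47,12],[49,0]]
[[3,12],[16,0],[23,18],[34,4],[39,19],[42,0],[47,12],[49,0]]
[[3,12],[16,5],[23,18],[34,4],[39,19],[42,0],[47,12],[49,0]]
[[3,12],[17,5],[23,18],[34,4],[39,19],[42,0],[47,12],[49,0]]
[[3,12],[17,16],[20,5],[23,18],[34,4],[39,19],[42,0],[47,12],[49,0]]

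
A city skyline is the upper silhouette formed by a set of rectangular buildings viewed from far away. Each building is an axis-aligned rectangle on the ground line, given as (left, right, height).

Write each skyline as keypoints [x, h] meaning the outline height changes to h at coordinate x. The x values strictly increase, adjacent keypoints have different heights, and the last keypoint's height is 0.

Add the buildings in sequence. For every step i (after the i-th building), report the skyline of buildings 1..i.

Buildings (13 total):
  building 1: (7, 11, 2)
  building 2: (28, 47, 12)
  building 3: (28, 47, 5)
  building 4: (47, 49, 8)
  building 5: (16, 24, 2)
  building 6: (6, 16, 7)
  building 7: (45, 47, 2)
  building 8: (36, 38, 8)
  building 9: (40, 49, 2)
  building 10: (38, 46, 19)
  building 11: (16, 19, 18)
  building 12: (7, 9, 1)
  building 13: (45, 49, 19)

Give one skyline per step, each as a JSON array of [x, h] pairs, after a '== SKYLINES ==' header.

== SKYLINES ==
[[7,2],[11,0]]
[[7,2],[11,0],[28,12],[47,0]]
[[7,2],[11,0],[28,12],[47,0]]
[[7,2],[11,0],[28,12],[47,8],[49,0]]
[[7,2],[11,0],[16,2],[24,0],[28,12],[47,8],[49,0]]
[[6,7],[16,2],[24,0],[28,12],[47,8],[49,0]]
[[6,7],[16,2],[24,0],[28,12],[47,8],[49,0]]
[[6,7],[16,2],[24,0],[28,12],[47,8],[49,0]]
[[6,7],[16,2],[24,0],[28,12],[47,8],[49,0]]
[[6,7],[16,2],[24,0],[28,12],[38,19],[46,12],[47,8],[49,0]]
[[6,7],[16,18],[19,2],[24,0],[28,12],[38,19],[46,12],[47,8],[49,0]]
[[6,7],[16,18],[19,2],[24,0],[28,12],[38,19],[46,12],[47,8],[49,0]]
[[6,7],[16,18],[19,2],[24,0],[28,12],[38,19],[49,0]]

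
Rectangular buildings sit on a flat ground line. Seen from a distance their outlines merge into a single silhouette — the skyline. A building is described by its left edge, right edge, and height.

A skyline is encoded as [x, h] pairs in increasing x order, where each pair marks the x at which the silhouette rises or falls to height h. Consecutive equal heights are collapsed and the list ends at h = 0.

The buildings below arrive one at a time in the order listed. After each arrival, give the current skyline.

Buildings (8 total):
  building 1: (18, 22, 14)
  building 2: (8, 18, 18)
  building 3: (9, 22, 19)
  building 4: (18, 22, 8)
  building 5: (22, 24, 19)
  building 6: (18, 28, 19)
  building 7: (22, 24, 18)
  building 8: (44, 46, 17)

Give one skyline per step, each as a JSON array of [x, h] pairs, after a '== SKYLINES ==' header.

== SKYLINES ==
[[18,14],[22,0]]
[[8,18],[18,14],[22,0]]
[[8,18],[9,19],[22,0]]
[[8,18],[9,19],[22,0]]
[[8,18],[9,19],[24,0]]
[[8,18],[9,19],[28,0]]
[[8,18],[9,19],[28,0]]
[[8,18],[9,19],[28,0],[44,17],[46,0]]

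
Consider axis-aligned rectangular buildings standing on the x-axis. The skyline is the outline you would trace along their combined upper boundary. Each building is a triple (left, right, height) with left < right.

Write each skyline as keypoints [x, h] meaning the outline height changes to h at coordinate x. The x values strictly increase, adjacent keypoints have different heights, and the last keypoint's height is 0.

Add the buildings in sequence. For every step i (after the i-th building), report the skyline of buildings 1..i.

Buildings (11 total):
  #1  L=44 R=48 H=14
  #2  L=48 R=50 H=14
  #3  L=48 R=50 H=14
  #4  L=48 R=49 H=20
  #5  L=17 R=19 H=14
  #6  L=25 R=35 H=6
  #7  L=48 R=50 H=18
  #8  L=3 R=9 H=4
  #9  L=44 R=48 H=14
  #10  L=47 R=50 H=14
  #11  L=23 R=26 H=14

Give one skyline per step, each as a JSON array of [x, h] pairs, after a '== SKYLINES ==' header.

== SKYLINES ==
[[44,14],[48,0]]
[[44,14],[50,0]]
[[44,14],[50,0]]
[[44,14],[48,20],[49,14],[50,0]]
[[17,14],[19,0],[44,14],[48,20],[49,14],[50,0]]
[[17,14],[19,0],[25,6],[35,0],[44,14],[48,20],[49,14],[50,0]]
[[17,14],[19,0],[25,6],[35,0],[44,14],[48,20],[49,18],[50,0]]
[[3,4],[9,0],[17,14],[19,0],[25,6],[35,0],[44,14],[48,20],[49,18],[50,0]]
[[3,4],[9,0],[17,14],[19,0],[25,6],[35,0],[44,14],[48,20],[49,18],[50,0]]
[[3,4],[9,0],[17,14],[19,0],[25,6],[35,0],[44,14],[48,20],[49,18],[50,0]]
[[3,4],[9,0],[17,14],[19,0],[23,14],[26,6],[35,0],[44,14],[48,20],[49,18],[50,0]]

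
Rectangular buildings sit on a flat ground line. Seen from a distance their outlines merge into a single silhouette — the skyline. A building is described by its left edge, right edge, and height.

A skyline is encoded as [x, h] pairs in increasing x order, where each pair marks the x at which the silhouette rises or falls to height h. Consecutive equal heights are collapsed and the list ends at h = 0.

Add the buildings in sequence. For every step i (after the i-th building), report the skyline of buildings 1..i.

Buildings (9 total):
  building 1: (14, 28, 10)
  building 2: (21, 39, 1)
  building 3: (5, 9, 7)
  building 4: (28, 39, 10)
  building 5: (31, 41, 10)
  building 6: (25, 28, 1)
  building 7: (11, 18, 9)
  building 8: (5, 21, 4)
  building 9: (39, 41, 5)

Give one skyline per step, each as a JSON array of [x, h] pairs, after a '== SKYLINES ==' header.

== SKYLINES ==
[[14,10],[28,0]]
[[14,10],[28,1],[39,0]]
[[5,7],[9,0],[14,10],[28,1],[39,0]]
[[5,7],[9,0],[14,10],[39,0]]
[[5,7],[9,0],[14,10],[41,0]]
[[5,7],[9,0],[14,10],[41,0]]
[[5,7],[9,0],[11,9],[14,10],[41,0]]
[[5,7],[9,4],[11,9],[14,10],[41,0]]
[[5,7],[9,4],[11,9],[14,10],[41,0]]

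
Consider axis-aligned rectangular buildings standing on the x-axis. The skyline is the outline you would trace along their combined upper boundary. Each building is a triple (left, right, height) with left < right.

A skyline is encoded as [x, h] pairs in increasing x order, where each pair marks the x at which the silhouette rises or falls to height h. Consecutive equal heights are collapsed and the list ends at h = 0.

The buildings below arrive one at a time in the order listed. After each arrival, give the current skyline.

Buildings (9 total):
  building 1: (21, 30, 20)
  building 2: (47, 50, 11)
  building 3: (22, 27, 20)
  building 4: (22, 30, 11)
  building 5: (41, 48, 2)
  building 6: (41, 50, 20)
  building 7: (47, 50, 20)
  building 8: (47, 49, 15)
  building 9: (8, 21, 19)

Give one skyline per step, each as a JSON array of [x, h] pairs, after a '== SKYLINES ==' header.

== SKYLINES ==
[[21,20],[30,0]]
[[21,20],[30,0],[47,11],[50,0]]
[[21,20],[30,0],[47,11],[50,0]]
[[21,20],[30,0],[47,11],[50,0]]
[[21,20],[30,0],[41,2],[47,11],[50,0]]
[[21,20],[30,0],[41,20],[50,0]]
[[21,20],[30,0],[41,20],[50,0]]
[[21,20],[30,0],[41,20],[50,0]]
[[8,19],[21,20],[30,0],[41,20],[50,0]]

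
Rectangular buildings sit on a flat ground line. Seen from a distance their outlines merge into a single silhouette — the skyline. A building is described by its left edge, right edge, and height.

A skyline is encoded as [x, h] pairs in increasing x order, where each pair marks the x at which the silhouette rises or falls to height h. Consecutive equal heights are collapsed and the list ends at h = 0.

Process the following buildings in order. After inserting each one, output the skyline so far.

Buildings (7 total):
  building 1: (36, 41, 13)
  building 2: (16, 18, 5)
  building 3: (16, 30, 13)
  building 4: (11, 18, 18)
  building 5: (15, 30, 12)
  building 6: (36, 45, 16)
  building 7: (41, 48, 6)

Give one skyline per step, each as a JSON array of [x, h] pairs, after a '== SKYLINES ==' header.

== SKYLINES ==
[[36,13],[41,0]]
[[16,5],[18,0],[36,13],[41,0]]
[[16,13],[30,0],[36,13],[41,0]]
[[11,18],[18,13],[30,0],[36,13],[41,0]]
[[11,18],[18,13],[30,0],[36,13],[41,0]]
[[11,18],[18,13],[30,0],[36,16],[45,0]]
[[11,18],[18,13],[30,0],[36,16],[45,6],[48,0]]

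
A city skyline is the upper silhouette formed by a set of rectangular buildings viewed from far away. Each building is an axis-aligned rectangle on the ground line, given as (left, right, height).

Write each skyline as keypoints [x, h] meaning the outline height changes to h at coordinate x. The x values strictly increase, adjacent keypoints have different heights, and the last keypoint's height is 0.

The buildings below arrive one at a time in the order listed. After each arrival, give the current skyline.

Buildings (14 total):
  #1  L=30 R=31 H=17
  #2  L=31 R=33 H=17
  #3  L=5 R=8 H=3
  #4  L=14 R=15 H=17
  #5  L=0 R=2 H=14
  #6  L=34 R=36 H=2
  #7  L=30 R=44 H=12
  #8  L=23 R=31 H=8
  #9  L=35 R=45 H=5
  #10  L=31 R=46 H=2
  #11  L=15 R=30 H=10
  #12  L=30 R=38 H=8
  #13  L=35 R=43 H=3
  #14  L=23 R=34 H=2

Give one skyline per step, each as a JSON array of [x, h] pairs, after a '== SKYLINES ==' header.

== SKYLINES ==
[[30,17],[31,0]]
[[30,17],[33,0]]
[[5,3],[8,0],[30,17],[33,0]]
[[5,3],[8,0],[14,17],[15,0],[30,17],[33,0]]
[[0,14],[2,0],[5,3],[8,0],[14,17],[15,0],[30,17],[33,0]]
[[0,14],[2,0],[5,3],[8,0],[14,17],[15,0],[30,17],[33,0],[34,2],[36,0]]
[[0,14],[2,0],[5,3],[8,0],[14,17],[15,0],[30,17],[33,12],[44,0]]
[[0,14],[2,0],[5,3],[8,0],[14,17],[15,0],[23,8],[30,17],[33,12],[44,0]]
[[0,14],[2,0],[5,3],[8,0],[14,17],[15,0],[23,8],[30,17],[33,12],[44,5],[45,0]]
[[0,14],[2,0],[5,3],[8,0],[14,17],[15,0],[23,8],[30,17],[33,12],[44,5],[45,2],[46,0]]
[[0,14],[2,0],[5,3],[8,0],[14,17],[15,10],[30,17],[33,12],[44,5],[45,2],[46,0]]
[[0,14],[2,0],[5,3],[8,0],[14,17],[15,10],[30,17],[33,12],[44,5],[45,2],[46,0]]
[[0,14],[2,0],[5,3],[8,0],[14,17],[15,10],[30,17],[33,12],[44,5],[45,2],[46,0]]
[[0,14],[2,0],[5,3],[8,0],[14,17],[15,10],[30,17],[33,12],[44,5],[45,2],[46,0]]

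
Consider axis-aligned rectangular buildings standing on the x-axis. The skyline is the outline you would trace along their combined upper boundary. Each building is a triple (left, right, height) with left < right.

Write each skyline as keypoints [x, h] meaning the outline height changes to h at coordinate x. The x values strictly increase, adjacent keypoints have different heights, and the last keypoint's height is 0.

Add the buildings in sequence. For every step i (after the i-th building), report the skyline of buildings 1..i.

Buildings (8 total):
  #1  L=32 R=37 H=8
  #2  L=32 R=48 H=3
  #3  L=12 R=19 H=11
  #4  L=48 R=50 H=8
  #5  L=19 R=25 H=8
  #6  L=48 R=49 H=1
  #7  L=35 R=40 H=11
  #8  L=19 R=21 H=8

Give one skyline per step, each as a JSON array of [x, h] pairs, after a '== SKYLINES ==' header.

== SKYLINES ==
[[32,8],[37,0]]
[[32,8],[37,3],[48,0]]
[[12,11],[19,0],[32,8],[37,3],[48,0]]
[[12,11],[19,0],[32,8],[37,3],[48,8],[50,0]]
[[12,11],[19,8],[25,0],[32,8],[37,3],[48,8],[50,0]]
[[12,11],[19,8],[25,0],[32,8],[37,3],[48,8],[50,0]]
[[12,11],[19,8],[25,0],[32,8],[35,11],[40,3],[48,8],[50,0]]
[[12,11],[19,8],[25,0],[32,8],[35,11],[40,3],[48,8],[50,0]]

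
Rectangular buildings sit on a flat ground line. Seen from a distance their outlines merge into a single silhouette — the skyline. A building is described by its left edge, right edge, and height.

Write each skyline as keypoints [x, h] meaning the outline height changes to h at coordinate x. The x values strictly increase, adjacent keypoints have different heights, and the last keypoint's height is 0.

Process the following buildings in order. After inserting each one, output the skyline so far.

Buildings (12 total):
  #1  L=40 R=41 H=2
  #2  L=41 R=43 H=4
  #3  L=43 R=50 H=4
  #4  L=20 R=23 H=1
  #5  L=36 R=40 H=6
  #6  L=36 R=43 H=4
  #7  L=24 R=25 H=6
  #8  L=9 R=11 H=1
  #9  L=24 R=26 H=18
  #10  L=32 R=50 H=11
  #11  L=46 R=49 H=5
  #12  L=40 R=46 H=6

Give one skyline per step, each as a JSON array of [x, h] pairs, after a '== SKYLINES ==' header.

== SKYLINES ==
[[40,2],[41,0]]
[[40,2],[41,4],[43,0]]
[[40,2],[41,4],[50,0]]
[[20,1],[23,0],[40,2],[41,4],[50,0]]
[[20,1],[23,0],[36,6],[40,2],[41,4],[50,0]]
[[20,1],[23,0],[36,6],[40,4],[50,0]]
[[20,1],[23,0],[24,6],[25,0],[36,6],[40,4],[50,0]]
[[9,1],[11,0],[20,1],[23,0],[24,6],[25,0],[36,6],[40,4],[50,0]]
[[9,1],[11,0],[20,1],[23,0],[24,18],[26,0],[36,6],[40,4],[50,0]]
[[9,1],[11,0],[20,1],[23,0],[24,18],[26,0],[32,11],[50,0]]
[[9,1],[11,0],[20,1],[23,0],[24,18],[26,0],[32,11],[50,0]]
[[9,1],[11,0],[20,1],[23,0],[24,18],[26,0],[32,11],[50,0]]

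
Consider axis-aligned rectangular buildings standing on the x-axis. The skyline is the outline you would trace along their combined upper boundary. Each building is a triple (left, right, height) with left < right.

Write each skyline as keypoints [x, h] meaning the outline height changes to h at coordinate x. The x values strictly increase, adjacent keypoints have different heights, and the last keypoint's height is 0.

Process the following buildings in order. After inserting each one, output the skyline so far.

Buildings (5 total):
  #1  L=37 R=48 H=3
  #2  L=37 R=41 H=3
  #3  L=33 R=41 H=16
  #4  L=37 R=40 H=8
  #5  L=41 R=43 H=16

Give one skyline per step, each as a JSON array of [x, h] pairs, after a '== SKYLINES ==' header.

== SKYLINES ==
[[37,3],[48,0]]
[[37,3],[48,0]]
[[33,16],[41,3],[48,0]]
[[33,16],[41,3],[48,0]]
[[33,16],[43,3],[48,0]]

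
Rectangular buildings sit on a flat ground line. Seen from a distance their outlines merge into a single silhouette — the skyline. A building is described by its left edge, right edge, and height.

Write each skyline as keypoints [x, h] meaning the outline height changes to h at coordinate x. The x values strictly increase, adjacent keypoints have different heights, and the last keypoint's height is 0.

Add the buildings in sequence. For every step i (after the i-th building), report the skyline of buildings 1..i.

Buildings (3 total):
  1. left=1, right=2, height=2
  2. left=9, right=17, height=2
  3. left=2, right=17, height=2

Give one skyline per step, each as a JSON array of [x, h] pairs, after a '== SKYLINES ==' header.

== SKYLINES ==
[[1,2],[2,0]]
[[1,2],[2,0],[9,2],[17,0]]
[[1,2],[17,0]]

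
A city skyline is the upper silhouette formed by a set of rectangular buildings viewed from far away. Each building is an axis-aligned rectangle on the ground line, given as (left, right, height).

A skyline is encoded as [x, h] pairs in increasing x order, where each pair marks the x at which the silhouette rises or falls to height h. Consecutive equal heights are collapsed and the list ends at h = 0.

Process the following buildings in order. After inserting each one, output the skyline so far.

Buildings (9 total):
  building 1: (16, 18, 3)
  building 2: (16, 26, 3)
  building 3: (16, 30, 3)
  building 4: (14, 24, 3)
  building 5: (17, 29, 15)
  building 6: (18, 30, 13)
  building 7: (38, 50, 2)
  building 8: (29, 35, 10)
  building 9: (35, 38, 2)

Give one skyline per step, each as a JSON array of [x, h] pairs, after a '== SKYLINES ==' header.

== SKYLINES ==
[[16,3],[18,0]]
[[16,3],[26,0]]
[[16,3],[30,0]]
[[14,3],[30,0]]
[[14,3],[17,15],[29,3],[30,0]]
[[14,3],[17,15],[29,13],[30,0]]
[[14,3],[17,15],[29,13],[30,0],[38,2],[50,0]]
[[14,3],[17,15],[29,13],[30,10],[35,0],[38,2],[50,0]]
[[14,3],[17,15],[29,13],[30,10],[35,2],[50,0]]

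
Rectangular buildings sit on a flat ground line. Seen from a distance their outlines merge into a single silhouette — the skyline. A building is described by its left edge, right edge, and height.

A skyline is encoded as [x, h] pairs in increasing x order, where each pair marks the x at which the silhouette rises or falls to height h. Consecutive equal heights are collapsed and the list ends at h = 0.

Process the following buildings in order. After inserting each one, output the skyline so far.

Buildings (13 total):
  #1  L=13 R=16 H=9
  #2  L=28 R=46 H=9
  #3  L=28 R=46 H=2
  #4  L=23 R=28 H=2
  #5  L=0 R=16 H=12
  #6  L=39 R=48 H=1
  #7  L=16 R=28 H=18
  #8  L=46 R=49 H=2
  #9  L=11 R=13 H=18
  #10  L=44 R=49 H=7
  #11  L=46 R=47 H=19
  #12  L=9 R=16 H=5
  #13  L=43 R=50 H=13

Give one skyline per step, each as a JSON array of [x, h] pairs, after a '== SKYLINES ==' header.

== SKYLINES ==
[[13,9],[16,0]]
[[13,9],[16,0],[28,9],[46,0]]
[[13,9],[16,0],[28,9],[46,0]]
[[13,9],[16,0],[23,2],[28,9],[46,0]]
[[0,12],[16,0],[23,2],[28,9],[46,0]]
[[0,12],[16,0],[23,2],[28,9],[46,1],[48,0]]
[[0,12],[16,18],[28,9],[46,1],[48,0]]
[[0,12],[16,18],[28,9],[46,2],[49,0]]
[[0,12],[11,18],[13,12],[16,18],[28,9],[46,2],[49,0]]
[[0,12],[11,18],[13,12],[16,18],[28,9],[46,7],[49,0]]
[[0,12],[11,18],[13,12],[16,18],[28,9],[46,19],[47,7],[49,0]]
[[0,12],[11,18],[13,12],[16,18],[28,9],[46,19],[47,7],[49,0]]
[[0,12],[11,18],[13,12],[16,18],[28,9],[43,13],[46,19],[47,13],[50,0]]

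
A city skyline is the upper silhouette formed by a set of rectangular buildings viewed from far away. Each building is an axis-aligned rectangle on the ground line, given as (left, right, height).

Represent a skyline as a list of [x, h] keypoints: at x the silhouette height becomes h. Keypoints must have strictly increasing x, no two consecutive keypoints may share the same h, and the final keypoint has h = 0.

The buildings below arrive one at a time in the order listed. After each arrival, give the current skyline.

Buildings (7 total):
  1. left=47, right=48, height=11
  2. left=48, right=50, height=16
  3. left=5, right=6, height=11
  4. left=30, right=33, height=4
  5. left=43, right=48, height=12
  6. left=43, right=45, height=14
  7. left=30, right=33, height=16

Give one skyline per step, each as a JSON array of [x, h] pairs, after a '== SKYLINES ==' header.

== SKYLINES ==
[[47,11],[48,0]]
[[47,11],[48,16],[50,0]]
[[5,11],[6,0],[47,11],[48,16],[50,0]]
[[5,11],[6,0],[30,4],[33,0],[47,11],[48,16],[50,0]]
[[5,11],[6,0],[30,4],[33,0],[43,12],[48,16],[50,0]]
[[5,11],[6,0],[30,4],[33,0],[43,14],[45,12],[48,16],[50,0]]
[[5,11],[6,0],[30,16],[33,0],[43,14],[45,12],[48,16],[50,0]]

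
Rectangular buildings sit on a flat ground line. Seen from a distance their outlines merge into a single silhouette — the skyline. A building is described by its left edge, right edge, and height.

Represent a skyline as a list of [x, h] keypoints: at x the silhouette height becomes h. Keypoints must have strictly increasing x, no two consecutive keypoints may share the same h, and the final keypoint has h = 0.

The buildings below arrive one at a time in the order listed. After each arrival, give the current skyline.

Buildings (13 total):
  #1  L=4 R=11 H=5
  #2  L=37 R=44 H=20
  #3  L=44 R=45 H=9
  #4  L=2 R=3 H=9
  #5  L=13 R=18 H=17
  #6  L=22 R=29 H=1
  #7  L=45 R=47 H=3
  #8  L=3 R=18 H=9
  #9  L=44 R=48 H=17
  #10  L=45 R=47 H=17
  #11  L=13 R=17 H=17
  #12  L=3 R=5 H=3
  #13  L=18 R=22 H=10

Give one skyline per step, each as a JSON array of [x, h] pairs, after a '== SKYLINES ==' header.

== SKYLINES ==
[[4,5],[11,0]]
[[4,5],[11,0],[37,20],[44,0]]
[[4,5],[11,0],[37,20],[44,9],[45,0]]
[[2,9],[3,0],[4,5],[11,0],[37,20],[44,9],[45,0]]
[[2,9],[3,0],[4,5],[11,0],[13,17],[18,0],[37,20],[44,9],[45,0]]
[[2,9],[3,0],[4,5],[11,0],[13,17],[18,0],[22,1],[29,0],[37,20],[44,9],[45,0]]
[[2,9],[3,0],[4,5],[11,0],[13,17],[18,0],[22,1],[29,0],[37,20],[44,9],[45,3],[47,0]]
[[2,9],[13,17],[18,0],[22,1],[29,0],[37,20],[44,9],[45,3],[47,0]]
[[2,9],[13,17],[18,0],[22,1],[29,0],[37,20],[44,17],[48,0]]
[[2,9],[13,17],[18,0],[22,1],[29,0],[37,20],[44,17],[48,0]]
[[2,9],[13,17],[18,0],[22,1],[29,0],[37,20],[44,17],[48,0]]
[[2,9],[13,17],[18,0],[22,1],[29,0],[37,20],[44,17],[48,0]]
[[2,9],[13,17],[18,10],[22,1],[29,0],[37,20],[44,17],[48,0]]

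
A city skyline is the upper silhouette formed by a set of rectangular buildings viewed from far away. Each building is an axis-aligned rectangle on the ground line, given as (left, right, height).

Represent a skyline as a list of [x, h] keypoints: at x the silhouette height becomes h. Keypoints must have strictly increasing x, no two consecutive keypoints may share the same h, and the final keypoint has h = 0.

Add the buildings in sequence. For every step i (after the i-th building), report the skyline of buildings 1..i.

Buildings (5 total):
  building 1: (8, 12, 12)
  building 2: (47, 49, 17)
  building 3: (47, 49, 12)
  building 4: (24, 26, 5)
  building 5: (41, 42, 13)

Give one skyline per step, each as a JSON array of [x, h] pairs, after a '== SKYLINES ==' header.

== SKYLINES ==
[[8,12],[12,0]]
[[8,12],[12,0],[47,17],[49,0]]
[[8,12],[12,0],[47,17],[49,0]]
[[8,12],[12,0],[24,5],[26,0],[47,17],[49,0]]
[[8,12],[12,0],[24,5],[26,0],[41,13],[42,0],[47,17],[49,0]]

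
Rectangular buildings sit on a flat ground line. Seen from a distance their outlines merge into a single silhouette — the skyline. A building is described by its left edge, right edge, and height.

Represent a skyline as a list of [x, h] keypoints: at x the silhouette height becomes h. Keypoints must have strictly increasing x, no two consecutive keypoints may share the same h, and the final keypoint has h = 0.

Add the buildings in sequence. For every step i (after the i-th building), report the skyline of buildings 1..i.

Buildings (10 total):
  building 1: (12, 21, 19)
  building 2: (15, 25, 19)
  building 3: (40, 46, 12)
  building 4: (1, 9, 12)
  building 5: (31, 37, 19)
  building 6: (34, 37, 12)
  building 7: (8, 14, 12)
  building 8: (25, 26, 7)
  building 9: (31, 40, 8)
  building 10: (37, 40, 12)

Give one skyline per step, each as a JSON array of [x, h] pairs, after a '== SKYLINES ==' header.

== SKYLINES ==
[[12,19],[21,0]]
[[12,19],[25,0]]
[[12,19],[25,0],[40,12],[46,0]]
[[1,12],[9,0],[12,19],[25,0],[40,12],[46,0]]
[[1,12],[9,0],[12,19],[25,0],[31,19],[37,0],[40,12],[46,0]]
[[1,12],[9,0],[12,19],[25,0],[31,19],[37,0],[40,12],[46,0]]
[[1,12],[12,19],[25,0],[31,19],[37,0],[40,12],[46,0]]
[[1,12],[12,19],[25,7],[26,0],[31,19],[37,0],[40,12],[46,0]]
[[1,12],[12,19],[25,7],[26,0],[31,19],[37,8],[40,12],[46,0]]
[[1,12],[12,19],[25,7],[26,0],[31,19],[37,12],[46,0]]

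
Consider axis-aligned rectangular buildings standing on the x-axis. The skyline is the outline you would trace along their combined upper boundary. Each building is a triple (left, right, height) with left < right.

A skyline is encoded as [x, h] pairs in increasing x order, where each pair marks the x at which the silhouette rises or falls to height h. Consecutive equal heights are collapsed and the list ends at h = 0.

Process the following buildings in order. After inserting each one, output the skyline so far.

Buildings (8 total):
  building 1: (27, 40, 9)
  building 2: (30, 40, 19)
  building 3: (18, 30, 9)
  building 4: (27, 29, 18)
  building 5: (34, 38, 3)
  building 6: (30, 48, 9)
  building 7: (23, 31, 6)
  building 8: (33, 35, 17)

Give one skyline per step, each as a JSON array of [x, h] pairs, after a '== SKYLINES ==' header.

== SKYLINES ==
[[27,9],[40,0]]
[[27,9],[30,19],[40,0]]
[[18,9],[30,19],[40,0]]
[[18,9],[27,18],[29,9],[30,19],[40,0]]
[[18,9],[27,18],[29,9],[30,19],[40,0]]
[[18,9],[27,18],[29,9],[30,19],[40,9],[48,0]]
[[18,9],[27,18],[29,9],[30,19],[40,9],[48,0]]
[[18,9],[27,18],[29,9],[30,19],[40,9],[48,0]]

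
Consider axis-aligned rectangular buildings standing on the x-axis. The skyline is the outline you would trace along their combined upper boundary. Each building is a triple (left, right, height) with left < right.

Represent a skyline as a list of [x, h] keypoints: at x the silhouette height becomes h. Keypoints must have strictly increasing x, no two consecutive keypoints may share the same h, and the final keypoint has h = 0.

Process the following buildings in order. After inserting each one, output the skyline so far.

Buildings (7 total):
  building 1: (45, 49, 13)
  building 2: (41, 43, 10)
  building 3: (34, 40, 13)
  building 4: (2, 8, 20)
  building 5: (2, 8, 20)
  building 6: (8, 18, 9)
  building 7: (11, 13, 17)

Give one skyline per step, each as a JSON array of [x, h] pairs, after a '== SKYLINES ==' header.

== SKYLINES ==
[[45,13],[49,0]]
[[41,10],[43,0],[45,13],[49,0]]
[[34,13],[40,0],[41,10],[43,0],[45,13],[49,0]]
[[2,20],[8,0],[34,13],[40,0],[41,10],[43,0],[45,13],[49,0]]
[[2,20],[8,0],[34,13],[40,0],[41,10],[43,0],[45,13],[49,0]]
[[2,20],[8,9],[18,0],[34,13],[40,0],[41,10],[43,0],[45,13],[49,0]]
[[2,20],[8,9],[11,17],[13,9],[18,0],[34,13],[40,0],[41,10],[43,0],[45,13],[49,0]]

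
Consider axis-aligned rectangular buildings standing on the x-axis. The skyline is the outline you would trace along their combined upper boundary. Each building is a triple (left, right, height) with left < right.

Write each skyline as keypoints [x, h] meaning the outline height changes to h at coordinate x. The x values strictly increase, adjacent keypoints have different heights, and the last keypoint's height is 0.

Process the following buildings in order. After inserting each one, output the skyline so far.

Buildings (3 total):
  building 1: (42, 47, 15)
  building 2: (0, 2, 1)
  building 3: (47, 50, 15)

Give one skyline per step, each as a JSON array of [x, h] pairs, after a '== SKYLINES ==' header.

== SKYLINES ==
[[42,15],[47,0]]
[[0,1],[2,0],[42,15],[47,0]]
[[0,1],[2,0],[42,15],[50,0]]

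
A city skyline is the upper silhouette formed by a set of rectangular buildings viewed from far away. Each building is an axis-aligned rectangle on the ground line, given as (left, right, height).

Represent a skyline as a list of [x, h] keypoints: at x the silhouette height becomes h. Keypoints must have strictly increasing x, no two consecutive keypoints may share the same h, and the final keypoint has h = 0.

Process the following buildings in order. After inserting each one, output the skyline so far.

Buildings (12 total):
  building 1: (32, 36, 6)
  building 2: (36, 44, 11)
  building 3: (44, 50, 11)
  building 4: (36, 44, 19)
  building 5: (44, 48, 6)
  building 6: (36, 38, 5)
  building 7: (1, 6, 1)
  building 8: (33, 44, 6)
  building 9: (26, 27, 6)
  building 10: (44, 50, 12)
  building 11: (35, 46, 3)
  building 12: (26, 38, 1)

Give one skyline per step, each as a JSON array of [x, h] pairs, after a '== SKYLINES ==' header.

== SKYLINES ==
[[32,6],[36,0]]
[[32,6],[36,11],[44,0]]
[[32,6],[36,11],[50,0]]
[[32,6],[36,19],[44,11],[50,0]]
[[32,6],[36,19],[44,11],[50,0]]
[[32,6],[36,19],[44,11],[50,0]]
[[1,1],[6,0],[32,6],[36,19],[44,11],[50,0]]
[[1,1],[6,0],[32,6],[36,19],[44,11],[50,0]]
[[1,1],[6,0],[26,6],[27,0],[32,6],[36,19],[44,11],[50,0]]
[[1,1],[6,0],[26,6],[27,0],[32,6],[36,19],[44,12],[50,0]]
[[1,1],[6,0],[26,6],[27,0],[32,6],[36,19],[44,12],[50,0]]
[[1,1],[6,0],[26,6],[27,1],[32,6],[36,19],[44,12],[50,0]]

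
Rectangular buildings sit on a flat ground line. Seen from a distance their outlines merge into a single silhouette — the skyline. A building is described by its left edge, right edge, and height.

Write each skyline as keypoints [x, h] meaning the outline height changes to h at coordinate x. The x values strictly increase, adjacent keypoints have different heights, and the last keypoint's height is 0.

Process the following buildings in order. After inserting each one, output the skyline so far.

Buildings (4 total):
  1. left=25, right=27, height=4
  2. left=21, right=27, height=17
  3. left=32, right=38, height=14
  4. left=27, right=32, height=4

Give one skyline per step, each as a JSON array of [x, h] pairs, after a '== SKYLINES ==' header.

== SKYLINES ==
[[25,4],[27,0]]
[[21,17],[27,0]]
[[21,17],[27,0],[32,14],[38,0]]
[[21,17],[27,4],[32,14],[38,0]]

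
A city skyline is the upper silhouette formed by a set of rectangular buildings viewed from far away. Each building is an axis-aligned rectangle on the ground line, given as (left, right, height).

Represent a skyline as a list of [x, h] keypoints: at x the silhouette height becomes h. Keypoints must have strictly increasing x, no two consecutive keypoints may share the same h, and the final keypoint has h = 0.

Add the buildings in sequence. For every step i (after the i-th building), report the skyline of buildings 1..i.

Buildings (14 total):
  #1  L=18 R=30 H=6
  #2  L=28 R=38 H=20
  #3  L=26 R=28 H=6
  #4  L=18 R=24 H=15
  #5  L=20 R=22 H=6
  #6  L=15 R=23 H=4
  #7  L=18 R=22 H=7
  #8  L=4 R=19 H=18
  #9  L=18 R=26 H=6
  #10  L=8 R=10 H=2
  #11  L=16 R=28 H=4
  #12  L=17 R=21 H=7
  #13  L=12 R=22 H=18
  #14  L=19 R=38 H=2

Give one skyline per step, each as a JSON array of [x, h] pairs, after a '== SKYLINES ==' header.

== SKYLINES ==
[[18,6],[30,0]]
[[18,6],[28,20],[38,0]]
[[18,6],[28,20],[38,0]]
[[18,15],[24,6],[28,20],[38,0]]
[[18,15],[24,6],[28,20],[38,0]]
[[15,4],[18,15],[24,6],[28,20],[38,0]]
[[15,4],[18,15],[24,6],[28,20],[38,0]]
[[4,18],[19,15],[24,6],[28,20],[38,0]]
[[4,18],[19,15],[24,6],[28,20],[38,0]]
[[4,18],[19,15],[24,6],[28,20],[38,0]]
[[4,18],[19,15],[24,6],[28,20],[38,0]]
[[4,18],[19,15],[24,6],[28,20],[38,0]]
[[4,18],[22,15],[24,6],[28,20],[38,0]]
[[4,18],[22,15],[24,6],[28,20],[38,0]]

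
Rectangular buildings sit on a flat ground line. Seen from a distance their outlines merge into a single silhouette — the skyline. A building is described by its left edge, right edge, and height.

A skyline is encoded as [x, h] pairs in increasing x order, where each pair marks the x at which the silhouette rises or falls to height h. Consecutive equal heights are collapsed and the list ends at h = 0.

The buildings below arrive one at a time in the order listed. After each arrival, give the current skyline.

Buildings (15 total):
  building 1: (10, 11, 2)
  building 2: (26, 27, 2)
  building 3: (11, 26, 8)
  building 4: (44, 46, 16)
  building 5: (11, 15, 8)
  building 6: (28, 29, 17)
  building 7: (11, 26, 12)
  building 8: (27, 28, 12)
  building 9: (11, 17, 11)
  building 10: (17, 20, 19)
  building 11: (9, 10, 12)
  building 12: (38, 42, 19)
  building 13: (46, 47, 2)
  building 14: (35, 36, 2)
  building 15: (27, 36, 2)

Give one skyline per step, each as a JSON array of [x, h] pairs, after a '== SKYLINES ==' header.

== SKYLINES ==
[[10,2],[11,0]]
[[10,2],[11,0],[26,2],[27,0]]
[[10,2],[11,8],[26,2],[27,0]]
[[10,2],[11,8],[26,2],[27,0],[44,16],[46,0]]
[[10,2],[11,8],[26,2],[27,0],[44,16],[46,0]]
[[10,2],[11,8],[26,2],[27,0],[28,17],[29,0],[44,16],[46,0]]
[[10,2],[11,12],[26,2],[27,0],[28,17],[29,0],[44,16],[46,0]]
[[10,2],[11,12],[26,2],[27,12],[28,17],[29,0],[44,16],[46,0]]
[[10,2],[11,12],[26,2],[27,12],[28,17],[29,0],[44,16],[46,0]]
[[10,2],[11,12],[17,19],[20,12],[26,2],[27,12],[28,17],[29,0],[44,16],[46,0]]
[[9,12],[10,2],[11,12],[17,19],[20,12],[26,2],[27,12],[28,17],[29,0],[44,16],[46,0]]
[[9,12],[10,2],[11,12],[17,19],[20,12],[26,2],[27,12],[28,17],[29,0],[38,19],[42,0],[44,16],[46,0]]
[[9,12],[10,2],[11,12],[17,19],[20,12],[26,2],[27,12],[28,17],[29,0],[38,19],[42,0],[44,16],[46,2],[47,0]]
[[9,12],[10,2],[11,12],[17,19],[20,12],[26,2],[27,12],[28,17],[29,0],[35,2],[36,0],[38,19],[42,0],[44,16],[46,2],[47,0]]
[[9,12],[10,2],[11,12],[17,19],[20,12],[26,2],[27,12],[28,17],[29,2],[36,0],[38,19],[42,0],[44,16],[46,2],[47,0]]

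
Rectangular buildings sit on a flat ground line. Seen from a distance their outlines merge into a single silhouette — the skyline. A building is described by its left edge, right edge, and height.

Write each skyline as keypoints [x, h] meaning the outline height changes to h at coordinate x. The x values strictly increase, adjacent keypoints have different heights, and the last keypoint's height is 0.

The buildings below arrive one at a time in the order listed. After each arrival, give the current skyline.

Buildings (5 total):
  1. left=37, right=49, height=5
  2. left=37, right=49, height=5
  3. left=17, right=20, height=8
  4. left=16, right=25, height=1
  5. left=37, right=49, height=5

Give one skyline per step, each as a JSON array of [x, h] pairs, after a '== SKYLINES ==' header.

== SKYLINES ==
[[37,5],[49,0]]
[[37,5],[49,0]]
[[17,8],[20,0],[37,5],[49,0]]
[[16,1],[17,8],[20,1],[25,0],[37,5],[49,0]]
[[16,1],[17,8],[20,1],[25,0],[37,5],[49,0]]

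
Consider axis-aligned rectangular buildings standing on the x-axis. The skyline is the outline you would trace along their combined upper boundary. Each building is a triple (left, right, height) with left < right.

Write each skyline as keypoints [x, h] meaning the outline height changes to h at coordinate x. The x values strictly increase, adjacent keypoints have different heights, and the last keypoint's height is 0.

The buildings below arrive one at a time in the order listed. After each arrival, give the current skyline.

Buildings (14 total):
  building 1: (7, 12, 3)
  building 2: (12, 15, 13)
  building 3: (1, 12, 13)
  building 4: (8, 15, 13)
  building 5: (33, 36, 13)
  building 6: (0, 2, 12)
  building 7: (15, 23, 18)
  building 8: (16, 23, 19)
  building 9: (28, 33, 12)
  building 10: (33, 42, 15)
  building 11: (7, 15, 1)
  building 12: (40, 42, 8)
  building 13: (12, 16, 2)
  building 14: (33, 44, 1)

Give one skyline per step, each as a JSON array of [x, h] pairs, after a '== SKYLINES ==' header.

== SKYLINES ==
[[7,3],[12,0]]
[[7,3],[12,13],[15,0]]
[[1,13],[15,0]]
[[1,13],[15,0]]
[[1,13],[15,0],[33,13],[36,0]]
[[0,12],[1,13],[15,0],[33,13],[36,0]]
[[0,12],[1,13],[15,18],[23,0],[33,13],[36,0]]
[[0,12],[1,13],[15,18],[16,19],[23,0],[33,13],[36,0]]
[[0,12],[1,13],[15,18],[16,19],[23,0],[28,12],[33,13],[36,0]]
[[0,12],[1,13],[15,18],[16,19],[23,0],[28,12],[33,15],[42,0]]
[[0,12],[1,13],[15,18],[16,19],[23,0],[28,12],[33,15],[42,0]]
[[0,12],[1,13],[15,18],[16,19],[23,0],[28,12],[33,15],[42,0]]
[[0,12],[1,13],[15,18],[16,19],[23,0],[28,12],[33,15],[42,0]]
[[0,12],[1,13],[15,18],[16,19],[23,0],[28,12],[33,15],[42,1],[44,0]]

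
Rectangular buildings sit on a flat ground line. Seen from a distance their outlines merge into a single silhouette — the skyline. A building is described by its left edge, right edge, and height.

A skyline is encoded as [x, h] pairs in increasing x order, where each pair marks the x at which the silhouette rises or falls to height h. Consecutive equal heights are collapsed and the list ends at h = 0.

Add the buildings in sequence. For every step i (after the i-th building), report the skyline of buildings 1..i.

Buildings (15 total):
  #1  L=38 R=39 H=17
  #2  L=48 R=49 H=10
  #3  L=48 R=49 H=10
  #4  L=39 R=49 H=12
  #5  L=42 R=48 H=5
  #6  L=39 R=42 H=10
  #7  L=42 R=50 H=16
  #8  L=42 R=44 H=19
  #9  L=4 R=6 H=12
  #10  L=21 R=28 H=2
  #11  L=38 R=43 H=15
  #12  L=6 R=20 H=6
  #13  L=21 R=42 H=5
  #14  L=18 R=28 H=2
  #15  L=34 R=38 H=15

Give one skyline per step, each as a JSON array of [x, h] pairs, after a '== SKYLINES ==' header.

== SKYLINES ==
[[38,17],[39,0]]
[[38,17],[39,0],[48,10],[49,0]]
[[38,17],[39,0],[48,10],[49,0]]
[[38,17],[39,12],[49,0]]
[[38,17],[39,12],[49,0]]
[[38,17],[39,12],[49,0]]
[[38,17],[39,12],[42,16],[50,0]]
[[38,17],[39,12],[42,19],[44,16],[50,0]]
[[4,12],[6,0],[38,17],[39,12],[42,19],[44,16],[50,0]]
[[4,12],[6,0],[21,2],[28,0],[38,17],[39,12],[42,19],[44,16],[50,0]]
[[4,12],[6,0],[21,2],[28,0],[38,17],[39,15],[42,19],[44,16],[50,0]]
[[4,12],[6,6],[20,0],[21,2],[28,0],[38,17],[39,15],[42,19],[44,16],[50,0]]
[[4,12],[6,6],[20,0],[21,5],[38,17],[39,15],[42,19],[44,16],[50,0]]
[[4,12],[6,6],[20,2],[21,5],[38,17],[39,15],[42,19],[44,16],[50,0]]
[[4,12],[6,6],[20,2],[21,5],[34,15],[38,17],[39,15],[42,19],[44,16],[50,0]]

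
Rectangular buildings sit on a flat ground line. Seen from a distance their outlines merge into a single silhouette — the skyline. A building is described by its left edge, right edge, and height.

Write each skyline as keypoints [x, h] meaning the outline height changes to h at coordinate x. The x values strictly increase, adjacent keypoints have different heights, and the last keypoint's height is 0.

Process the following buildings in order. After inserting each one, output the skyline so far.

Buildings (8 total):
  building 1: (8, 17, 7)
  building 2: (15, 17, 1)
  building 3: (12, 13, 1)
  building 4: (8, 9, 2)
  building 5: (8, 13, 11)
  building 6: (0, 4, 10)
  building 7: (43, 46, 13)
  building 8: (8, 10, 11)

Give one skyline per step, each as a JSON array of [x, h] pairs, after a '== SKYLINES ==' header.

== SKYLINES ==
[[8,7],[17,0]]
[[8,7],[17,0]]
[[8,7],[17,0]]
[[8,7],[17,0]]
[[8,11],[13,7],[17,0]]
[[0,10],[4,0],[8,11],[13,7],[17,0]]
[[0,10],[4,0],[8,11],[13,7],[17,0],[43,13],[46,0]]
[[0,10],[4,0],[8,11],[13,7],[17,0],[43,13],[46,0]]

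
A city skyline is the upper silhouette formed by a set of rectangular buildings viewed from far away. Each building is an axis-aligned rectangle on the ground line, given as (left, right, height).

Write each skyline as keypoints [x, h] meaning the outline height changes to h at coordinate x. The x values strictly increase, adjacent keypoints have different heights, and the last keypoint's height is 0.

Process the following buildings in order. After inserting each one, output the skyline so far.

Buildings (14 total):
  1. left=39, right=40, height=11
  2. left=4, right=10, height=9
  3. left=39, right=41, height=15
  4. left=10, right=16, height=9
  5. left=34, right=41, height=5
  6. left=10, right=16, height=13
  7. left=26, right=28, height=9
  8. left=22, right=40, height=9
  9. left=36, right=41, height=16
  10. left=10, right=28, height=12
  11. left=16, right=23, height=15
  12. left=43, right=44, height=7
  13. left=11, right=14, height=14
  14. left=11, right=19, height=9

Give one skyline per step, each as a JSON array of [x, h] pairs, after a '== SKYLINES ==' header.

== SKYLINES ==
[[39,11],[40,0]]
[[4,9],[10,0],[39,11],[40,0]]
[[4,9],[10,0],[39,15],[41,0]]
[[4,9],[16,0],[39,15],[41,0]]
[[4,9],[16,0],[34,5],[39,15],[41,0]]
[[4,9],[10,13],[16,0],[34,5],[39,15],[41,0]]
[[4,9],[10,13],[16,0],[26,9],[28,0],[34,5],[39,15],[41,0]]
[[4,9],[10,13],[16,0],[22,9],[39,15],[41,0]]
[[4,9],[10,13],[16,0],[22,9],[36,16],[41,0]]
[[4,9],[10,13],[16,12],[28,9],[36,16],[41,0]]
[[4,9],[10,13],[16,15],[23,12],[28,9],[36,16],[41,0]]
[[4,9],[10,13],[16,15],[23,12],[28,9],[36,16],[41,0],[43,7],[44,0]]
[[4,9],[10,13],[11,14],[14,13],[16,15],[23,12],[28,9],[36,16],[41,0],[43,7],[44,0]]
[[4,9],[10,13],[11,14],[14,13],[16,15],[23,12],[28,9],[36,16],[41,0],[43,7],[44,0]]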